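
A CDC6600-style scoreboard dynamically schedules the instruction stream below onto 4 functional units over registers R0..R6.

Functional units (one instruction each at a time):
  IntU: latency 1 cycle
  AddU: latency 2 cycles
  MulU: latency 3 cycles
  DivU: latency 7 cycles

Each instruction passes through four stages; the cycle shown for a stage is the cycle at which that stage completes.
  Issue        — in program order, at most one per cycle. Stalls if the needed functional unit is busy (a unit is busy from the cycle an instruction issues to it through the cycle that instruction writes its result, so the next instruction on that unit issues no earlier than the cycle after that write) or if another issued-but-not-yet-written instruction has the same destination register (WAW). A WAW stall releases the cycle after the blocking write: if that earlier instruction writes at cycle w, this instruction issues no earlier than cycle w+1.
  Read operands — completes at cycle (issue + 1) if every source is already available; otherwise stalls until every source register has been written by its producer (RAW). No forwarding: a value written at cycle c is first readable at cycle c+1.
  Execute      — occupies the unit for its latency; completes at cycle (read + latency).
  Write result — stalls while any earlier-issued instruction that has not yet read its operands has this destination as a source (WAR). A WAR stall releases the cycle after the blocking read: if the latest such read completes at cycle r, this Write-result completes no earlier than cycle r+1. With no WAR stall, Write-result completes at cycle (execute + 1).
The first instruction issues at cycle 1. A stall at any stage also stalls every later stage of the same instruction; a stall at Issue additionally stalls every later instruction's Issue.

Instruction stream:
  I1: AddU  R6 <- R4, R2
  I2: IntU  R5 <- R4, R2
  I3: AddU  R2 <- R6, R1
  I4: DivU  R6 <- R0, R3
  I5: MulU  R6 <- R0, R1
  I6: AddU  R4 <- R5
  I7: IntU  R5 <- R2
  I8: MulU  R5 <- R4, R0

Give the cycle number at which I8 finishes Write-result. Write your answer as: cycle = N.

cycle = 28

I1  is:1  ro:2  ex:4  wr:5
I2  is:2  ro:3  ex:4  wr:5
I3  is:6  ro:7  ex:9  wr:10  — struct: AddU busy until I1 writes@5
I4  is:7  ro:8  ex:15  wr:16
I5  is:17  ro:18  ex:21  wr:22  — WAW R6: wait I4 write@16
I6  is:18  ro:19  ex:21  wr:22
I7  is:19  ro:20  ex:21  wr:22
I8  is:23  ro:24  ex:27  wr:28  — WAW R5: wait I7 write@22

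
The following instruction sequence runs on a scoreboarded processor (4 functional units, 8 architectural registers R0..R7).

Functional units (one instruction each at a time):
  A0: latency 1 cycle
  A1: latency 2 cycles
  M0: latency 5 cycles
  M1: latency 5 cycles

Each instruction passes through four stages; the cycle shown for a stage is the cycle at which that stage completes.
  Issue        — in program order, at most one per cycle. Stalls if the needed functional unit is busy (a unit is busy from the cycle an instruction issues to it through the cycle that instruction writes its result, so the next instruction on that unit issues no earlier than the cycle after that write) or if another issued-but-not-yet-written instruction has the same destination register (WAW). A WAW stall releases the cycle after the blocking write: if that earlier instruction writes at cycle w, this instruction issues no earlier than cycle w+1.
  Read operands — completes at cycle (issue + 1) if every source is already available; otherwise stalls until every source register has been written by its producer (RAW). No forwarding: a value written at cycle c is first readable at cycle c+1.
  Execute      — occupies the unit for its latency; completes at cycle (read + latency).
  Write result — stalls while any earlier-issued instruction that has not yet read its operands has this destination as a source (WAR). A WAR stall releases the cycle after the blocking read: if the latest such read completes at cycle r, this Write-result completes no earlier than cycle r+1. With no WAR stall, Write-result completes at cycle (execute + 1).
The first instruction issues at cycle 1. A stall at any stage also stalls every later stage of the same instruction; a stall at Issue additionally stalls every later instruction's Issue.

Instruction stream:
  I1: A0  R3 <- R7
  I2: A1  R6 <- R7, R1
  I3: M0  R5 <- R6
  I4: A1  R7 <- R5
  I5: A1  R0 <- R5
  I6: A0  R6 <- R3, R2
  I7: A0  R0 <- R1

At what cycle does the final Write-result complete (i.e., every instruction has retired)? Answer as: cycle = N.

cycle = 26

t=1  I1 dispatched to A0
t=2  I1 operands ready; I2 dispatched to A1
t=3  I1 complete; I2 operands ready; I3 dispatched to M0
t=4  R3←I1
t=5  I2 complete
t=6  R6←I2
t=7  I3 operands ready; I4 dispatched to A1
t=12  I3 complete
t=13  R5←I3
t=14  I4 operands ready
t=16  I4 complete
t=17  R7←I4
t=18  I5 dispatched to A1
t=19  I5 operands ready; I6 dispatched to A0
t=20  I6 operands ready
t=21  I5 complete; I6 complete
t=22  R0←I5; R6←I6
t=23  I7 dispatched to A0
t=24  I7 operands ready
t=25  I7 complete
t=26  R0←I7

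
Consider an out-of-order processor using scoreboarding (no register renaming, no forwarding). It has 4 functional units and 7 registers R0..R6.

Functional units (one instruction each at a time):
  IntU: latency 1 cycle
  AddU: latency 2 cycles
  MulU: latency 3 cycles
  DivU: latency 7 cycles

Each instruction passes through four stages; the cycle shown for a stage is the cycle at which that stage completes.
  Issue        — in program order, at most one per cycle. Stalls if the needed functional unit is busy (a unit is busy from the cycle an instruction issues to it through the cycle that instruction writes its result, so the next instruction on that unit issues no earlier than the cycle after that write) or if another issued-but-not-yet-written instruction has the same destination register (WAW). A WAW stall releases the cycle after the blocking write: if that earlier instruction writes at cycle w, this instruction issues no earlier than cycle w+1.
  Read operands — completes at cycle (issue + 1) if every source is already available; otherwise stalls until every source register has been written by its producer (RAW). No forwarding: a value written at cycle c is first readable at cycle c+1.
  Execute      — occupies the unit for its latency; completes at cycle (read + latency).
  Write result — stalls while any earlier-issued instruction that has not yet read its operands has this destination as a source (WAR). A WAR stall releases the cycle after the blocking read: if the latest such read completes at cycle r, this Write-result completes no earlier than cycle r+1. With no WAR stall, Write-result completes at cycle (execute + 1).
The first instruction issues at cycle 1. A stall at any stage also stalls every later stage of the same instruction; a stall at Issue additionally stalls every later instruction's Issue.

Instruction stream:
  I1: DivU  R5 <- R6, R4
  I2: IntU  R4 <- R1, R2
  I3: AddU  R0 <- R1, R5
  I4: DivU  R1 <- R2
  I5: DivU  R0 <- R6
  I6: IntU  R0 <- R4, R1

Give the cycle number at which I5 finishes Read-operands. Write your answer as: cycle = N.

cycle = 22

[I1] 1/2/9/10
[I2] 2/3/4/5
[I3] 3/11/13/14  (RAW R5: wait I1 write@10)
[I4] 11/12/19/20  (struct: DivU busy until I1 writes@10)
[I5] 21/22/29/30  (struct: DivU busy until I4 writes@20)
[I6] 31/32/33/34  (WAW R0: wait I5 write@30)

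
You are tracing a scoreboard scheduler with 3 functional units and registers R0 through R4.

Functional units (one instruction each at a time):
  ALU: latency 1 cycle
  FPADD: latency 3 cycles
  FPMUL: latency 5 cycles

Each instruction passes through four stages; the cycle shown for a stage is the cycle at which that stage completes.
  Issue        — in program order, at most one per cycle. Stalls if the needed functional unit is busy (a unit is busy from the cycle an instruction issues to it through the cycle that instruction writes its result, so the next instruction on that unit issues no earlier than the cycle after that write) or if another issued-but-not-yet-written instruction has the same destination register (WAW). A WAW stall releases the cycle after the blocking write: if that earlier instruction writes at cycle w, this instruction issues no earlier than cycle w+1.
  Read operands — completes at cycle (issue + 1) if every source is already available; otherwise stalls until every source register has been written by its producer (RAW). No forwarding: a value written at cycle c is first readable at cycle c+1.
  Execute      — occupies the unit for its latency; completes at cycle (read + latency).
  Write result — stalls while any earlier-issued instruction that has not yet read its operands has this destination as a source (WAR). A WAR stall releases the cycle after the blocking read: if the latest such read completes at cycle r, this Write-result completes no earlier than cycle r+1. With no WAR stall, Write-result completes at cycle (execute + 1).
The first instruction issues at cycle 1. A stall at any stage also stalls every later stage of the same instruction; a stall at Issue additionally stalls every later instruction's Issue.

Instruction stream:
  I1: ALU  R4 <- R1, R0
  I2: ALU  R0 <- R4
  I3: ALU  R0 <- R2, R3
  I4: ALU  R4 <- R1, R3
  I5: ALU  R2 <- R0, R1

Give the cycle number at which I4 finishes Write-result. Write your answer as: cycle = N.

cycle = 16

I1 -> (1, 2, 3, 4)
I2 -> (5, 6, 7, 8)  // struct: ALU busy until I1 writes@4
I3 -> (9, 10, 11, 12)  // struct: ALU busy until I2 writes@8
I4 -> (13, 14, 15, 16)  // struct: ALU busy until I3 writes@12
I5 -> (17, 18, 19, 20)  // struct: ALU busy until I4 writes@16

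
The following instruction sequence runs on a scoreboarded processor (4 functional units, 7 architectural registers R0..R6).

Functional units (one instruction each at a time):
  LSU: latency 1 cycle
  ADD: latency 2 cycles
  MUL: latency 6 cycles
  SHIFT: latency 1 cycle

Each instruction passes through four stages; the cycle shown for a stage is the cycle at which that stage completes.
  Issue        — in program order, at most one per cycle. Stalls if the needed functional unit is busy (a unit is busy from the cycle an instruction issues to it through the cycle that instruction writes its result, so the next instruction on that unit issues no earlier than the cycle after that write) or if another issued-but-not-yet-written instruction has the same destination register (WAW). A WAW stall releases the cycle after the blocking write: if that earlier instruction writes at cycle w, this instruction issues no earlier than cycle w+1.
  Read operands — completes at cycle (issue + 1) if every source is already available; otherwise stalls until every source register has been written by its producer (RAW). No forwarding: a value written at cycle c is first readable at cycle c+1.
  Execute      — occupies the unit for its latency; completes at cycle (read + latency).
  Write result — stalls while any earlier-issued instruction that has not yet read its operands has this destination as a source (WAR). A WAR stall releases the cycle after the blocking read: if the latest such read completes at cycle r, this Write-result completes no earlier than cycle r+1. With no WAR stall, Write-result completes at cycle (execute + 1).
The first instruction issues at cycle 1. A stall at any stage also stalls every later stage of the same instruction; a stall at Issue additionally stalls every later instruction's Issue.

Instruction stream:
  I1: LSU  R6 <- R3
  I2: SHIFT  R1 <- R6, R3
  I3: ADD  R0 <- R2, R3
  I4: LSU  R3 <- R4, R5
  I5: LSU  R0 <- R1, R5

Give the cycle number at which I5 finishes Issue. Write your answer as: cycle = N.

c1: I1→LSU
c2: I1 RO; I2→SHIFT
c3: I1 EX; I3→ADD
c4: I1 WR R6; I3 RO
c5: I2 RO; I4→LSU
c6: I2 EX; I3 EX; I4 RO
c7: I2 WR R1; I3 WR R0; I4 EX
c8: I4 WR R3
c9: I5→LSU
c10: I5 RO
c11: I5 EX
c12: I5 WR R0

cycle = 9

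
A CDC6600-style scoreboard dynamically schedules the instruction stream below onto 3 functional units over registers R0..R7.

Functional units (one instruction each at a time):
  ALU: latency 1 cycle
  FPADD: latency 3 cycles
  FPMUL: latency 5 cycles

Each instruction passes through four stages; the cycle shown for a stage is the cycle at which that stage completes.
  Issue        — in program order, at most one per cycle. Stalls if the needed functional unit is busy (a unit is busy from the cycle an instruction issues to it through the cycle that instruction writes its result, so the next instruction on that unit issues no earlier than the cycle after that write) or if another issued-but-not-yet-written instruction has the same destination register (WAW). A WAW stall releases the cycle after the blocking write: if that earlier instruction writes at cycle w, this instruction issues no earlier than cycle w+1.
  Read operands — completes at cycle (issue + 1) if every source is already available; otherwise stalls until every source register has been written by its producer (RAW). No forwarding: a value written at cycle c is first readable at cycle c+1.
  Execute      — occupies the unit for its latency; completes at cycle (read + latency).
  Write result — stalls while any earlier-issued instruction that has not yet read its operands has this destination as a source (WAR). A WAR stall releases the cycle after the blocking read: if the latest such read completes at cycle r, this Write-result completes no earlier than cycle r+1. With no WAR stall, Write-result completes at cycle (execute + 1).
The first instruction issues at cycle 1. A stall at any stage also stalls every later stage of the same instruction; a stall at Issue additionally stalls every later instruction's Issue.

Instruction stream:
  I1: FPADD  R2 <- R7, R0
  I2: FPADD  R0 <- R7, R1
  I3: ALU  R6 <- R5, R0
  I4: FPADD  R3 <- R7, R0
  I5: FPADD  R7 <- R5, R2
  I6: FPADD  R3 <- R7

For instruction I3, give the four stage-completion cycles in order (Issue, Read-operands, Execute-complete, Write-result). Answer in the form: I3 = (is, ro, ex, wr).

I3 = (8, 13, 14, 15)

I1 -> (1, 2, 5, 6)
I2 -> (7, 8, 11, 12)  // struct: FPADD busy until I1 writes@6
I3 -> (8, 13, 14, 15)  // RAW R0: wait I2 write@12
I4 -> (13, 14, 17, 18)  // struct: FPADD busy until I2 writes@12
I5 -> (19, 20, 23, 24)  // struct: FPADD busy until I4 writes@18
I6 -> (25, 26, 29, 30)  // struct: FPADD busy until I5 writes@24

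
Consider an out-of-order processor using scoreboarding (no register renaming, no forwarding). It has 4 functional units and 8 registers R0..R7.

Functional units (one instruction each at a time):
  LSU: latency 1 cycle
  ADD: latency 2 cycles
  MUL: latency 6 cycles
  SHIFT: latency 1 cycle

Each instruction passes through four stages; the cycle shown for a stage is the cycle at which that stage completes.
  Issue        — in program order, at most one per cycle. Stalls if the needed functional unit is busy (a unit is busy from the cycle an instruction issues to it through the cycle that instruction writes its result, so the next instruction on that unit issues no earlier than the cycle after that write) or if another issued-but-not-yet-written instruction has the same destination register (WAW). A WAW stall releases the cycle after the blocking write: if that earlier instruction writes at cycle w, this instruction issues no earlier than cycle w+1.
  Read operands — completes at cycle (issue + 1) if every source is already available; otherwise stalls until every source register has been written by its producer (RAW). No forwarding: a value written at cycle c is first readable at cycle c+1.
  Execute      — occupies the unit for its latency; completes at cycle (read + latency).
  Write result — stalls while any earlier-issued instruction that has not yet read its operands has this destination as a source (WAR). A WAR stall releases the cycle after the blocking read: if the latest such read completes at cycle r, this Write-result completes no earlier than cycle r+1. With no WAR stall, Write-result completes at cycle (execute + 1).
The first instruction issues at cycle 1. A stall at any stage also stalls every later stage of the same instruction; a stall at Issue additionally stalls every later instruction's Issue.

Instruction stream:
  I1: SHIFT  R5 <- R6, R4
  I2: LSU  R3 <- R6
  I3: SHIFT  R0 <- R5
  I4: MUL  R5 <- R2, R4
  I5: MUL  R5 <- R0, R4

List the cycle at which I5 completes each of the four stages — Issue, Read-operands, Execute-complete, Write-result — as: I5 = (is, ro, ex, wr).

I5 = (15, 16, 22, 23)

I1  is:1  ro:2  ex:3  wr:4
I2  is:2  ro:3  ex:4  wr:5
I3  is:5  ro:6  ex:7  wr:8  — struct: SHIFT busy until I1 writes@4
I4  is:6  ro:7  ex:13  wr:14
I5  is:15  ro:16  ex:22  wr:23  — struct: MUL busy until I4 writes@14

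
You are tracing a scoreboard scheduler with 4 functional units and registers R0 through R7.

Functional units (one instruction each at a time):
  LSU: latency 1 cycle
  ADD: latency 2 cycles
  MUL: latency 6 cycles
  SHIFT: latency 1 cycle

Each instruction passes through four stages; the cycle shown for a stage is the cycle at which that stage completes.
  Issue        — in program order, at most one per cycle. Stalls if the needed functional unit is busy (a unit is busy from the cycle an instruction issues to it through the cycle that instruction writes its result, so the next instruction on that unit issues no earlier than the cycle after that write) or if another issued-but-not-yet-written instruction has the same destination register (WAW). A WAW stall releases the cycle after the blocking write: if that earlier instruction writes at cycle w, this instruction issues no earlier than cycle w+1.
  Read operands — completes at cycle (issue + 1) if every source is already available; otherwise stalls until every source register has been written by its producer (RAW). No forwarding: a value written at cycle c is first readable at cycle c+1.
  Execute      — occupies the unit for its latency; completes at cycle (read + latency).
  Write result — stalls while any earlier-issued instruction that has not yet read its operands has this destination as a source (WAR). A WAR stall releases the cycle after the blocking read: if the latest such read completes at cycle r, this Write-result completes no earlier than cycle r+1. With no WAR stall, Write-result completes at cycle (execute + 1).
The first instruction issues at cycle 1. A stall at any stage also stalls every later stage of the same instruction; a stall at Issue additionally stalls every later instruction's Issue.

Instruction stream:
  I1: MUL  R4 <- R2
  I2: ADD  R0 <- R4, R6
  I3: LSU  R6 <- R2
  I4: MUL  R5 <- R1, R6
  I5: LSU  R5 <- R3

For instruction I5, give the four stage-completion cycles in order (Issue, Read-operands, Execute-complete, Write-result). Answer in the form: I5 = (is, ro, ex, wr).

[1] I1→MUL
[2] I1 RO; I2→ADD
[3] I3→LSU
[4] I3 RO
[5] I3 EX
[8] I1 EX
[9] I1 WR R4
[10] I2 RO; I4→MUL
[11] I3 WR R6
[12] I2 EX; I4 RO
[13] I2 WR R0
[18] I4 EX
[19] I4 WR R5
[20] I5→LSU
[21] I5 RO
[22] I5 EX
[23] I5 WR R5

I5 = (20, 21, 22, 23)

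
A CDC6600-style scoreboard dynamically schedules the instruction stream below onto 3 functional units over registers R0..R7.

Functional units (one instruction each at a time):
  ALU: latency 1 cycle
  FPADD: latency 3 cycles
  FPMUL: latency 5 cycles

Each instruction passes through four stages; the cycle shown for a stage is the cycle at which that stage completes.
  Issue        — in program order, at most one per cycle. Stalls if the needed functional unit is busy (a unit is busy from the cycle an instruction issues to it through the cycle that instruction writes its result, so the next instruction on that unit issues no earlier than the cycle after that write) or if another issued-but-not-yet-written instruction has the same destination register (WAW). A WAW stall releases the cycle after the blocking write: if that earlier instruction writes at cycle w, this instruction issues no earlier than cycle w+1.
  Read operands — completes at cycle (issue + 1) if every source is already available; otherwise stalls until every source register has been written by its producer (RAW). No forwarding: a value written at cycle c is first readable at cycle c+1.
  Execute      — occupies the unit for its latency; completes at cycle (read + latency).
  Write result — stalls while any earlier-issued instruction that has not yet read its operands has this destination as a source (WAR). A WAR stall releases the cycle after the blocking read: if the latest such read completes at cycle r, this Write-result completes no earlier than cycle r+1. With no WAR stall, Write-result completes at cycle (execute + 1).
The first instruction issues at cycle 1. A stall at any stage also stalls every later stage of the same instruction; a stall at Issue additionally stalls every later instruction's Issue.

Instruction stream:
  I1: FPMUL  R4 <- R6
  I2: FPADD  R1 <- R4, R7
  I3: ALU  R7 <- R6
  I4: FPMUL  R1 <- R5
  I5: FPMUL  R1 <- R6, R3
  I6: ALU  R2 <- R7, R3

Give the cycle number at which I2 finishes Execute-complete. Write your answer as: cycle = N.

cycle = 12

[1] I1 dispatched to FPMUL
[2] I1 operands ready · I2 dispatched to FPADD
[3] I3 dispatched to ALU
[4] I3 operands ready
[5] I3 complete
[7] I1 complete
[8] R4←I1
[9] I2 operands ready
[10] R7←I3
[12] I2 complete
[13] R1←I2
[14] I4 dispatched to FPMUL
[15] I4 operands ready
[20] I4 complete
[21] R1←I4
[22] I5 dispatched to FPMUL
[23] I5 operands ready · I6 dispatched to ALU
[24] I6 operands ready
[25] I6 complete
[26] R2←I6
[28] I5 complete
[29] R1←I5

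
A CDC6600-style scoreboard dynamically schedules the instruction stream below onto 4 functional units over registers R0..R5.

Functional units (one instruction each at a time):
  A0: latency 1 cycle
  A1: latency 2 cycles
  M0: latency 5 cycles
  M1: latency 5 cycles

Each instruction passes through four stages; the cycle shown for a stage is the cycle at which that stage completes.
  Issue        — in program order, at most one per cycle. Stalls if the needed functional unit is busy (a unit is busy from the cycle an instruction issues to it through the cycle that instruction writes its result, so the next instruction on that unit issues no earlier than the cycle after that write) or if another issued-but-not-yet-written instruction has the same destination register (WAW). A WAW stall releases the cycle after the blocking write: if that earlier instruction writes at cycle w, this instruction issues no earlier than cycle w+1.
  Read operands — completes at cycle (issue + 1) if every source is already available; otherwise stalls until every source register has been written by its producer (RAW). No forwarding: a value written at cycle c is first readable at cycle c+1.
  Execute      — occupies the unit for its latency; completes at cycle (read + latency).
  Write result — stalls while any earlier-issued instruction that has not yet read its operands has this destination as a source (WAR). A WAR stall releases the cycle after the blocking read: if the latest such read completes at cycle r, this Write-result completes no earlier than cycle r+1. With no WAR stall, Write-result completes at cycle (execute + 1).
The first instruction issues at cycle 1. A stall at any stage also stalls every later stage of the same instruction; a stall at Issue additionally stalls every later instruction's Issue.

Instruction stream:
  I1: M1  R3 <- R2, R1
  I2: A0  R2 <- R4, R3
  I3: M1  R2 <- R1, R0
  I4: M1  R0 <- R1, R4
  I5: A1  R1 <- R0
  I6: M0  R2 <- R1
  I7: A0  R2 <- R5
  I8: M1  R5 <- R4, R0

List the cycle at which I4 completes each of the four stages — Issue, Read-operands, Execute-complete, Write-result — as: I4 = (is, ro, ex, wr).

t=1  I1 issues→M1
t=2  I1 reads; I2 issues→A0
t=7  I1 exec-done
t=8  I1 writes R3
t=9  I2 reads
t=10  I2 exec-done
t=11  I2 writes R2
t=12  I3 issues→M1
t=13  I3 reads
t=18  I3 exec-done
t=19  I3 writes R2
t=20  I4 issues→M1
t=21  I4 reads; I5 issues→A1
t=22  I6 issues→M0
t=26  I4 exec-done
t=27  I4 writes R0
t=28  I5 reads
t=30  I5 exec-done
t=31  I5 writes R1
t=32  I6 reads
t=37  I6 exec-done
t=38  I6 writes R2
t=39  I7 issues→A0
t=40  I7 reads; I8 issues→M1
t=41  I7 exec-done; I8 reads
t=42  I7 writes R2
t=46  I8 exec-done
t=47  I8 writes R5

I4 = (20, 21, 26, 27)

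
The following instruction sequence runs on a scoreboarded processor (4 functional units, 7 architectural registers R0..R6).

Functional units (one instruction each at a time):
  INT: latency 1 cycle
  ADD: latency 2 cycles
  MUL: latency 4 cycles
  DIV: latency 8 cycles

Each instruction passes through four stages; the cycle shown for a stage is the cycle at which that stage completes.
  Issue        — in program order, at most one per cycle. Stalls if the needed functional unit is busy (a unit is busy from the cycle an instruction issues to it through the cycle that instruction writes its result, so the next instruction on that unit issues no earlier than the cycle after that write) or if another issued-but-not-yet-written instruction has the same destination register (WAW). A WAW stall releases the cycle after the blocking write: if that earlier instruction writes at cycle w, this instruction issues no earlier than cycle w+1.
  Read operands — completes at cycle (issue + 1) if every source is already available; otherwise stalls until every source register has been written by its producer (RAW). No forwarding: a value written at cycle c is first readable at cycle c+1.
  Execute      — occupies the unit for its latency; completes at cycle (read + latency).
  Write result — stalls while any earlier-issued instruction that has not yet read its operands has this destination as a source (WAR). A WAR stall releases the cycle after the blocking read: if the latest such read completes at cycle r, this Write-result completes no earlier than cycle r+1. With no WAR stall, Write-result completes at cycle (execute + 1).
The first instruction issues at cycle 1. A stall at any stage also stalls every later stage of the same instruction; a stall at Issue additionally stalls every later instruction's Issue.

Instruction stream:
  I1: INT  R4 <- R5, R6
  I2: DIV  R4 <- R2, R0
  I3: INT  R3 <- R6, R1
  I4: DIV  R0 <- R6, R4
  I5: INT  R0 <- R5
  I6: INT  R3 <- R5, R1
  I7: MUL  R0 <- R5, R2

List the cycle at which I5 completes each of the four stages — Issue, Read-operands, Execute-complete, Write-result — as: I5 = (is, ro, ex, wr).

I5 = (27, 28, 29, 30)

cycle 1: issue I1 (INT)
cycle 2: I1 read-ops
cycle 3: I1 finished on INT
cycle 4: I1→R4
cycle 5: issue I2 (DIV)
cycle 6: I2 read-ops; issue I3 (INT)
cycle 7: I3 read-ops
cycle 8: I3 finished on INT
cycle 9: I3→R3
cycle 14: I2 finished on DIV
cycle 15: I2→R4
cycle 16: issue I4 (DIV)
cycle 17: I4 read-ops
cycle 25: I4 finished on DIV
cycle 26: I4→R0
cycle 27: issue I5 (INT)
cycle 28: I5 read-ops
cycle 29: I5 finished on INT
cycle 30: I5→R0
cycle 31: issue I6 (INT)
cycle 32: I6 read-ops; issue I7 (MUL)
cycle 33: I6 finished on INT; I7 read-ops
cycle 34: I6→R3
cycle 37: I7 finished on MUL
cycle 38: I7→R0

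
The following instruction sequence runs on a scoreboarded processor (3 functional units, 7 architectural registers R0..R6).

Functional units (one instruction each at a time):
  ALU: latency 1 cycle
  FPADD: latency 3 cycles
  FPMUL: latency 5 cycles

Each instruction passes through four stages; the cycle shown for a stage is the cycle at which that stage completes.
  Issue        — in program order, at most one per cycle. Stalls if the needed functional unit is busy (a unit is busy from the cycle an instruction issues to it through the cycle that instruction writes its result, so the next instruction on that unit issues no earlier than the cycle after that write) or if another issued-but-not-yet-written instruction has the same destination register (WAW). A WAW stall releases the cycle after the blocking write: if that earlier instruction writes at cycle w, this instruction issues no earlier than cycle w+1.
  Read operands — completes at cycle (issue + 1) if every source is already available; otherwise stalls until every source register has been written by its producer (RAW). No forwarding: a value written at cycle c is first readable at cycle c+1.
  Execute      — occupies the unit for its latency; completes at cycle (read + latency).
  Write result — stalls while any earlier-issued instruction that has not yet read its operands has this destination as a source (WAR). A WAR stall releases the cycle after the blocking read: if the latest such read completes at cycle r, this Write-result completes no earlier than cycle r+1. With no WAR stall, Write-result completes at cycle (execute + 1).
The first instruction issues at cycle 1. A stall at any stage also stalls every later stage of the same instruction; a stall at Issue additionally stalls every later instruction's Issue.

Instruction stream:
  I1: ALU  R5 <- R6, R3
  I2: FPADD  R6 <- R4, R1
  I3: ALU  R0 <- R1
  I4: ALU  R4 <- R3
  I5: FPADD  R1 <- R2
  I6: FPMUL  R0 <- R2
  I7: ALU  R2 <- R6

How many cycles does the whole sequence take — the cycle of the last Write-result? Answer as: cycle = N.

cycle = 18

[1] I1→ALU
[2] I1 RO, I2→FPADD
[3] I1 EX, I2 RO
[4] I1 WR R5
[5] I3→ALU
[6] I2 EX, I3 RO
[7] I2 WR R6, I3 EX
[8] I3 WR R0
[9] I4→ALU
[10] I4 RO, I5→FPADD
[11] I4 EX, I5 RO, I6→FPMUL
[12] I4 WR R4, I6 RO
[13] I7→ALU
[14] I5 EX, I7 RO
[15] I5 WR R1, I7 EX
[16] I7 WR R2
[17] I6 EX
[18] I6 WR R0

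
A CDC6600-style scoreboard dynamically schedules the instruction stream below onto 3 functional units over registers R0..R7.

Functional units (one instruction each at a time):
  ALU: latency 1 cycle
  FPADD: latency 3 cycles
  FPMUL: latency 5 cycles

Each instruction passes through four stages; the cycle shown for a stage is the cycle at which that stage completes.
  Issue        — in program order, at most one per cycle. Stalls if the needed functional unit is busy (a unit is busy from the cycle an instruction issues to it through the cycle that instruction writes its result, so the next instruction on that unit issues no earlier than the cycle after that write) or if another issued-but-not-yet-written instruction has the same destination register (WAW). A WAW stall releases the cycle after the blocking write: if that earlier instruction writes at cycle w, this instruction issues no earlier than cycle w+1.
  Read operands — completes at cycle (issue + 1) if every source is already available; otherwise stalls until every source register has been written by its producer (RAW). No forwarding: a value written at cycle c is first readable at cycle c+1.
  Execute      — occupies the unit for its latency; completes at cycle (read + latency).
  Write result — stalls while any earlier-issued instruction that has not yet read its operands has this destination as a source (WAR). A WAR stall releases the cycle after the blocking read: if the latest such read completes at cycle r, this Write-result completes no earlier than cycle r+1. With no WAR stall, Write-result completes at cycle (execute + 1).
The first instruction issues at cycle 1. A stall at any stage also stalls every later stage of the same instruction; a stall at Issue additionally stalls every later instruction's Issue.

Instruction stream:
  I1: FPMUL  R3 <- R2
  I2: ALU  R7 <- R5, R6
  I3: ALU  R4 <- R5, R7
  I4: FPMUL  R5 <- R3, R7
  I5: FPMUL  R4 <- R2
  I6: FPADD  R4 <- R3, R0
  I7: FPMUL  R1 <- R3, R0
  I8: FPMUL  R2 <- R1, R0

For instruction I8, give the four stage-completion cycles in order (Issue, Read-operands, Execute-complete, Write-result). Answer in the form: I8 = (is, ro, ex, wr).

I8 = (34, 35, 40, 41)

cycle 1: I1 dispatched to FPMUL
cycle 2: I1 operands ready, I2 dispatched to ALU
cycle 3: I2 operands ready
cycle 4: I2 complete
cycle 5: R7←I2
cycle 6: I3 dispatched to ALU
cycle 7: I1 complete, I3 operands ready
cycle 8: R3←I1, I3 complete
cycle 9: R4←I3, I4 dispatched to FPMUL
cycle 10: I4 operands ready
cycle 15: I4 complete
cycle 16: R5←I4
cycle 17: I5 dispatched to FPMUL
cycle 18: I5 operands ready
cycle 23: I5 complete
cycle 24: R4←I5
cycle 25: I6 dispatched to FPADD
cycle 26: I6 operands ready, I7 dispatched to FPMUL
cycle 27: I7 operands ready
cycle 29: I6 complete
cycle 30: R4←I6
cycle 32: I7 complete
cycle 33: R1←I7
cycle 34: I8 dispatched to FPMUL
cycle 35: I8 operands ready
cycle 40: I8 complete
cycle 41: R2←I8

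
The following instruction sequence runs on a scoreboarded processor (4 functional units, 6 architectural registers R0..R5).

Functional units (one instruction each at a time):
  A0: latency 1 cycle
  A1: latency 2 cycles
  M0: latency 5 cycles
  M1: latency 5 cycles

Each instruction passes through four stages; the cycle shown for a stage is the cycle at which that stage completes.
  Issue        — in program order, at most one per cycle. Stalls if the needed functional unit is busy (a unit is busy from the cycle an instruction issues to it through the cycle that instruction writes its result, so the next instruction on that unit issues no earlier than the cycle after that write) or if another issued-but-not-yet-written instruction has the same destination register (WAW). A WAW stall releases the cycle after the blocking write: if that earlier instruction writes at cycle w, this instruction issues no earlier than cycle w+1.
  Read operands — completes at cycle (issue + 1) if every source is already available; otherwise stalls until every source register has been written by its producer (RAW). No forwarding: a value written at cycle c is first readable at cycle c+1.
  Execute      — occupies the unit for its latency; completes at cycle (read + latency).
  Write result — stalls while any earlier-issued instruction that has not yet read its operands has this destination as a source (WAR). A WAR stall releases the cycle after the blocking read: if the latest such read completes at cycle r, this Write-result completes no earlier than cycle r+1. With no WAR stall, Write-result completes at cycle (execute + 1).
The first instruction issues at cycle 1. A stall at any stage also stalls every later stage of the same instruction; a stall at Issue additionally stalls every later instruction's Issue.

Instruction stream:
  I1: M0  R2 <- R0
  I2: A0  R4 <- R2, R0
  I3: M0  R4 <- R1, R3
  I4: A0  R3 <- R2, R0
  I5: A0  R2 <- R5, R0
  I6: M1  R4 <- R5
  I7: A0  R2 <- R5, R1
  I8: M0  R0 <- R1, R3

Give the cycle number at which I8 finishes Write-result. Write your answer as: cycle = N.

cycle = 29

I1: IS=1 RO=2 EX=7 WR=8
I2: IS=2 RO=9 EX=10 WR=11  [RAW R2: wait I1 write@8]
I3: IS=12 RO=13 EX=18 WR=19  [WAW R4: wait I2 write@11]
I4: IS=13 RO=14 EX=15 WR=16
I5: IS=17 RO=18 EX=19 WR=20  [struct: A0 busy until I4 writes@16]
I6: IS=20 RO=21 EX=26 WR=27  [WAW R4: wait I3 write@19]
I7: IS=21 RO=22 EX=23 WR=24
I8: IS=22 RO=23 EX=28 WR=29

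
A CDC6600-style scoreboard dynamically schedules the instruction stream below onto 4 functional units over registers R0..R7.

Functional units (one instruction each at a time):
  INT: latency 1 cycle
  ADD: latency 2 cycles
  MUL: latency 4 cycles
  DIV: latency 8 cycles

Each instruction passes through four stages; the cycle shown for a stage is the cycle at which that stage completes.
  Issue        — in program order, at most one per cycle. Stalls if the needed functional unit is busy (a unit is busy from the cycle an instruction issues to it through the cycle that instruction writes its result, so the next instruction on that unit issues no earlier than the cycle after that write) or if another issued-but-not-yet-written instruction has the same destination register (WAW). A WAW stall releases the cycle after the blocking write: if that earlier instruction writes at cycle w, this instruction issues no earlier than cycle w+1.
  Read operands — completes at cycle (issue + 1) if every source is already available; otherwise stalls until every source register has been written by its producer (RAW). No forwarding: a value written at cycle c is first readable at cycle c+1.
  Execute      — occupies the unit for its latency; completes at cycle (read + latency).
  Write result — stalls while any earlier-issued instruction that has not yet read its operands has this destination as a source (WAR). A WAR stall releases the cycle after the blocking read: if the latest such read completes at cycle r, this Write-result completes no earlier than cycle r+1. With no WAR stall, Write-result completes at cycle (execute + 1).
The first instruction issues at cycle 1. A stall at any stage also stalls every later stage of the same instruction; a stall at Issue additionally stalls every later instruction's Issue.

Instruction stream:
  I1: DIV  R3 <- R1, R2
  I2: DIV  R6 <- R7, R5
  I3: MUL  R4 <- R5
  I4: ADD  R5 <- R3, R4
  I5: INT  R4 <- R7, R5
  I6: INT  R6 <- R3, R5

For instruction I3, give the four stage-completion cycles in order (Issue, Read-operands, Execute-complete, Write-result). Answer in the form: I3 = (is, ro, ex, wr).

1) issue 1, read 2, done 10, write 11
2) issue 12, read 13, done 21, write 22  <struct: DIV busy until I1 writes@11>
3) issue 13, read 14, done 18, write 19
4) issue 14, read 20, done 22, write 23  <RAW R4: wait I3 write@19>
5) issue 20, read 24, done 25, write 26  <WAW R4: wait I3 write@19 / RAW R5: wait I4 write@23>
6) issue 27, read 28, done 29, write 30  <struct: INT busy until I5 writes@26>

I3 = (13, 14, 18, 19)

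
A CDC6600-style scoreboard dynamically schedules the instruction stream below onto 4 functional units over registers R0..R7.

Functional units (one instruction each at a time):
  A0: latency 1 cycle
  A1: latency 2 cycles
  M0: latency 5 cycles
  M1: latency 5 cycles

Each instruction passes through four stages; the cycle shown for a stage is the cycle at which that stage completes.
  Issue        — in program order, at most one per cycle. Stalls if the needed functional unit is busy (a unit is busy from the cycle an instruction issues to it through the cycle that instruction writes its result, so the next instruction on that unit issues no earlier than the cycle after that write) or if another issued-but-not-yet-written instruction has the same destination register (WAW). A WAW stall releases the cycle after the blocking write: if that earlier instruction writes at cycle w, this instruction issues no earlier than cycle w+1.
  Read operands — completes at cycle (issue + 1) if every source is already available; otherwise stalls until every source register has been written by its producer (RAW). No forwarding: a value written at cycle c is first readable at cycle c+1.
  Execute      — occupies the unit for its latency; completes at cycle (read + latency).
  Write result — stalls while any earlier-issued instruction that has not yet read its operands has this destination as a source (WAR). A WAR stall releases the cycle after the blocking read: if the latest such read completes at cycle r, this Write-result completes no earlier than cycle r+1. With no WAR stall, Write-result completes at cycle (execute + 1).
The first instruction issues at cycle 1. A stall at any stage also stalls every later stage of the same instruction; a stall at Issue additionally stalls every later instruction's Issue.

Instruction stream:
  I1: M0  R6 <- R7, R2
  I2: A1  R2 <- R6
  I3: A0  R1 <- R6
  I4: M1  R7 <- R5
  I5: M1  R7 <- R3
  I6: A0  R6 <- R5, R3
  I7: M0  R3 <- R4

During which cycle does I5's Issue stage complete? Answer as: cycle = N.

cycle = 12

c1: issue I1 (M0)
c2: I1 read-ops · issue I2 (A1)
c3: issue I3 (A0)
c4: issue I4 (M1)
c5: I4 read-ops
c7: I1 finished on M0
c8: I1→R6
c9: I2 read-ops · I3 read-ops
c10: I3 finished on A0 · I4 finished on M1
c11: I2 finished on A1 · I3→R1 · I4→R7
c12: I2→R2 · issue I5 (M1)
c13: I5 read-ops · issue I6 (A0)
c14: I6 read-ops · issue I7 (M0)
c15: I6 finished on A0 · I7 read-ops
c16: I6→R6
c18: I5 finished on M1
c19: I5→R7
c20: I7 finished on M0
c21: I7→R3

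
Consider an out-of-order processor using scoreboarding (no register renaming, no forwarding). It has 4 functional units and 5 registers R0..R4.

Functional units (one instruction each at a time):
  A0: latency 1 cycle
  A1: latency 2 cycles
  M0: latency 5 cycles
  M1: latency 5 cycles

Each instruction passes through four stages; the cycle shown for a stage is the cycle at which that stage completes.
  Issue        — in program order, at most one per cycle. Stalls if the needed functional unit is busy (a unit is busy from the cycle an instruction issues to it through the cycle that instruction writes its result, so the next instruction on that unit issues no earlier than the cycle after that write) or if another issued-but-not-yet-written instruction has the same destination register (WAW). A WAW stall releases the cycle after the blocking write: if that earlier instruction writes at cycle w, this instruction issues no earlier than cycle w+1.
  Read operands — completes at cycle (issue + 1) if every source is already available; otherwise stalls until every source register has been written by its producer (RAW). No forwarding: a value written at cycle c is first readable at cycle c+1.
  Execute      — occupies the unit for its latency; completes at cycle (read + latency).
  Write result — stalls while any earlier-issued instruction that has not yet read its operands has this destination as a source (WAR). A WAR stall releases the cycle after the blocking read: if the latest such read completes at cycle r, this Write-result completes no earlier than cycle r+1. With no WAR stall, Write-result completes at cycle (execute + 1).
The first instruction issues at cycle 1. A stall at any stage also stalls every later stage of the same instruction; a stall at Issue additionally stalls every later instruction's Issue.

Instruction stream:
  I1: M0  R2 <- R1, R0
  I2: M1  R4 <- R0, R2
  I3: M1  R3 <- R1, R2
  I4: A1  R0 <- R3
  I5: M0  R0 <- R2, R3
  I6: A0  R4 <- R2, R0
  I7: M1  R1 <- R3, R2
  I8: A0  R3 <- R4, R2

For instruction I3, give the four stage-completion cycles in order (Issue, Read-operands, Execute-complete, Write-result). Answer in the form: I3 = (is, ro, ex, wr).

I3 = (16, 17, 22, 23)

c1: I1 dispatched to M0
c2: I1 operands ready; I2 dispatched to M1
c7: I1 complete
c8: R2←I1
c9: I2 operands ready
c14: I2 complete
c15: R4←I2
c16: I3 dispatched to M1
c17: I3 operands ready; I4 dispatched to A1
c22: I3 complete
c23: R3←I3
c24: I4 operands ready
c26: I4 complete
c27: R0←I4
c28: I5 dispatched to M0
c29: I5 operands ready; I6 dispatched to A0
c30: I7 dispatched to M1
c31: I7 operands ready
c34: I5 complete
c35: R0←I5
c36: I6 operands ready; I7 complete
c37: I6 complete; R1←I7
c38: R4←I6
c39: I8 dispatched to A0
c40: I8 operands ready
c41: I8 complete
c42: R3←I8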